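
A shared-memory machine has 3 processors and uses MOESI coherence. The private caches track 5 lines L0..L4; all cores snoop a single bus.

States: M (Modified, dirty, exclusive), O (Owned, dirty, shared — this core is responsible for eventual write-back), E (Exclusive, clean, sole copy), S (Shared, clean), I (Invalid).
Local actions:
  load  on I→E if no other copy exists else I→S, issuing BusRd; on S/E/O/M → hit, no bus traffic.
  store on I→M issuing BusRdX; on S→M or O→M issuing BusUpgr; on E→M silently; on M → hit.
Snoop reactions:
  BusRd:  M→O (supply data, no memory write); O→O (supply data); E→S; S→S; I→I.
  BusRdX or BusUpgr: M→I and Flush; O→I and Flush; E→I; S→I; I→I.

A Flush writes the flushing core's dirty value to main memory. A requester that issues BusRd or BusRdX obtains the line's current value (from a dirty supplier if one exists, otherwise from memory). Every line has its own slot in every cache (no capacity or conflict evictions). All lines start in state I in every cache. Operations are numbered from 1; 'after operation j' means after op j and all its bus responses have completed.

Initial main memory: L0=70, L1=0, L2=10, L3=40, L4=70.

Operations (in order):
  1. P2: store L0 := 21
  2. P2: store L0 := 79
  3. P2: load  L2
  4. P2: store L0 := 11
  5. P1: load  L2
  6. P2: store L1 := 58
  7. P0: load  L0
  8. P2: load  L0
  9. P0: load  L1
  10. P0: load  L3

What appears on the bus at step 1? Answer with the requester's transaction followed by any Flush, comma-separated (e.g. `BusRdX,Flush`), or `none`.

bus = BusRdX

1. P2: store L0 := 21  bus=[BusRdX]  L0: P0=I P1=I P2=M  mem[L0]=70
2. P2: store L0 := 79  bus=[-]  L0: P0=I P1=I P2=M  mem[L0]=70
3. P2: load  L2  bus=[BusRd]  L2: P0=I P1=I P2=E  mem[L2]=10
4. P2: store L0 := 11  bus=[-]  L0: P0=I P1=I P2=M  mem[L0]=70
5. P1: load  L2  bus=[BusRd]  L2: P0=I P1=S P2=S  mem[L2]=10
6. P2: store L1 := 58  bus=[BusRdX]  L1: P0=I P1=I P2=M  mem[L1]=0
7. P0: load  L0  bus=[BusRd]  L0: P0=S P1=I P2=O  mem[L0]=70
8. P2: load  L0  bus=[-]  L0: P0=S P1=I P2=O  mem[L0]=70
9. P0: load  L1  bus=[BusRd]  L1: P0=S P1=I P2=O  mem[L1]=0
10. P0: load  L3  bus=[BusRd]  L3: P0=E P1=I P2=I  mem[L3]=40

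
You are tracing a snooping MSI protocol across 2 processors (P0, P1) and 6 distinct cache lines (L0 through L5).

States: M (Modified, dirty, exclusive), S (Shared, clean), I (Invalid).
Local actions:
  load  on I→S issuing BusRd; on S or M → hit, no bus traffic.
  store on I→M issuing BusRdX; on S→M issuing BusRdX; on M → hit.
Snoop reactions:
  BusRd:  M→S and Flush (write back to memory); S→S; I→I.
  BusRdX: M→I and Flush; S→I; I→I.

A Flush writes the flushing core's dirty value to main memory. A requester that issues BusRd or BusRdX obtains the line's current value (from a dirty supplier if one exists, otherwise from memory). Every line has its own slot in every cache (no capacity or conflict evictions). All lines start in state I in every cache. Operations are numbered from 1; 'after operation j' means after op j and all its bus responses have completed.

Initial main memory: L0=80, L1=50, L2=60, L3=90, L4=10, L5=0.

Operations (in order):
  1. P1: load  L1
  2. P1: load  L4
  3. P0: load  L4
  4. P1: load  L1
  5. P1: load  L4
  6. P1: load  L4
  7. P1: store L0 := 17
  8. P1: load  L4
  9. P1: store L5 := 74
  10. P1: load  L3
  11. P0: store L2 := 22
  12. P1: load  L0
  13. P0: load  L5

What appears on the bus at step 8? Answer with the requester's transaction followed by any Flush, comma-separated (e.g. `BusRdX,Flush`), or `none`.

step 1: P1: load  L1  ⟶  IS  (L1)  txn=BusRd  M[L1]=50
step 2: P1: load  L4  ⟶  IS  (L4)  txn=BusRd  M[L4]=10
step 3: P0: load  L4  ⟶  SS  (L4)  txn=BusRd  M[L4]=10
step 4: P1: load  L1  ⟶  IS  (L1)  txn=∅  M[L1]=50
step 5: P1: load  L4  ⟶  SS  (L4)  txn=∅  M[L4]=10
step 6: P1: load  L4  ⟶  SS  (L4)  txn=∅  M[L4]=10
step 7: P1: store L0 := 17  ⟶  IM  (L0)  txn=BusRdX  M[L0]=80
step 8: P1: load  L4  ⟶  SS  (L4)  txn=∅  M[L4]=10
step 9: P1: store L5 := 74  ⟶  IM  (L5)  txn=BusRdX  M[L5]=0
step 10: P1: load  L3  ⟶  IS  (L3)  txn=BusRd  M[L3]=90
step 11: P0: store L2 := 22  ⟶  MI  (L2)  txn=BusRdX  M[L2]=60
step 12: P1: load  L0  ⟶  IM  (L0)  txn=∅  M[L0]=80
step 13: P0: load  L5  ⟶  SS  (L5)  txn=BusRd+Flush  M[L5]=74

bus = none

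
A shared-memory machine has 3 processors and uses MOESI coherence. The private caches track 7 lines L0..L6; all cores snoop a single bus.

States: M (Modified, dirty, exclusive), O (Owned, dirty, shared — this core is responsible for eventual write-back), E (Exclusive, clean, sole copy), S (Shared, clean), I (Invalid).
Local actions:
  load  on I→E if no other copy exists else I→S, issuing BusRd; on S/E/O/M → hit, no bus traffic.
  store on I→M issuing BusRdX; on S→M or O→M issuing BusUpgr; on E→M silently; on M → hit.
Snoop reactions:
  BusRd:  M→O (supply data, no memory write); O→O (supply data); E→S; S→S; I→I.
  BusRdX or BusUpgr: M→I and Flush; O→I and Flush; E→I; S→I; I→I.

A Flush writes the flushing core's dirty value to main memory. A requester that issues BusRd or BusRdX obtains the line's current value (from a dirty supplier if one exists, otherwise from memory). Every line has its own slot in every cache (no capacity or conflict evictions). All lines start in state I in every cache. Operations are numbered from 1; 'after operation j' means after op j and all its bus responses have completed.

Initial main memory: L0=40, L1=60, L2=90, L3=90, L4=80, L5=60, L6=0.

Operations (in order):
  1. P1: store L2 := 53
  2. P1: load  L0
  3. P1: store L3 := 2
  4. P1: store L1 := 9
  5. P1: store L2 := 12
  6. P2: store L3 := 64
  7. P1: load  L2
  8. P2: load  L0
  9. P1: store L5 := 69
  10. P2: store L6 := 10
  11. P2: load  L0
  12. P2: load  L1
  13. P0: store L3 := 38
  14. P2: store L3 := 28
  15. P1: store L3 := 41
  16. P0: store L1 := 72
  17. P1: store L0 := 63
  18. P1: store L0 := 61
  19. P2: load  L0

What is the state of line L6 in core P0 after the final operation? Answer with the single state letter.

  op1 P1: store L2 := 53 → I/M/I on L2; bus BusRdX; mem=90
  op2 P1: load  L0 → I/E/I on L0; bus BusRd; mem=40
  op3 P1: store L3 := 2 → I/M/I on L3; bus BusRdX; mem=90
  op4 P1: store L1 := 9 → I/M/I on L1; bus BusRdX; mem=60
  op5 P1: store L2 := 12 → I/M/I on L2; bus (none); mem=90
  op6 P2: store L3 := 64 → I/I/M on L3; bus BusRdX Flush; mem=2
  op7 P1: load  L2 → I/M/I on L2; bus (none); mem=90
  op8 P2: load  L0 → I/S/S on L0; bus BusRd; mem=40
  op9 P1: store L5 := 69 → I/M/I on L5; bus BusRdX; mem=60
  op10 P2: store L6 := 10 → I/I/M on L6; bus BusRdX; mem=0
  op11 P2: load  L0 → I/S/S on L0; bus (none); mem=40
  op12 P2: load  L1 → I/O/S on L1; bus BusRd; mem=60
  op13 P0: store L3 := 38 → M/I/I on L3; bus BusRdX Flush; mem=64
  op14 P2: store L3 := 28 → I/I/M on L3; bus BusRdX Flush; mem=38
  op15 P1: store L3 := 41 → I/M/I on L3; bus BusRdX Flush; mem=28
  op16 P0: store L1 := 72 → M/I/I on L1; bus BusRdX Flush; mem=9
  op17 P1: store L0 := 63 → I/M/I on L0; bus BusUpgr; mem=40
  op18 P1: store L0 := 61 → I/M/I on L0; bus (none); mem=40
  op19 P2: load  L0 → I/O/S on L0; bus BusRd; mem=40

state = I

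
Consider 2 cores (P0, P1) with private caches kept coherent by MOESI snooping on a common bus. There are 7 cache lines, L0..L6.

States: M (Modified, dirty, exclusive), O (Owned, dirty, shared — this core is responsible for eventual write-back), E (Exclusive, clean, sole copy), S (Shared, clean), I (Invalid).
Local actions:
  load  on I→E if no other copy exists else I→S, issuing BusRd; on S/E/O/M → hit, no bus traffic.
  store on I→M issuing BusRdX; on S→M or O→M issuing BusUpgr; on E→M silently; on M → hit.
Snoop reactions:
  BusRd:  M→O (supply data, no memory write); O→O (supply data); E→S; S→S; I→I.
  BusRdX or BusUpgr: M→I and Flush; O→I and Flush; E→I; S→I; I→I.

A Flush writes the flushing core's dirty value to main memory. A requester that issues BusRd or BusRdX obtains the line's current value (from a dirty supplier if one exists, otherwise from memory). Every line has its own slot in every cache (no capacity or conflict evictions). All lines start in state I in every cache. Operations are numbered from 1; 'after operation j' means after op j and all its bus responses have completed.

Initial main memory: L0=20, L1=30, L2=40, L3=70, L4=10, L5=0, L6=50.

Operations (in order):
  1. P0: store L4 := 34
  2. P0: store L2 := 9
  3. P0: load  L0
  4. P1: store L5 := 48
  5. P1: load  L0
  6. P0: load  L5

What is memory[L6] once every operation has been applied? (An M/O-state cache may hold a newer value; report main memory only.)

memory[L6] = 50

  op1 P0: store L4 := 34 → M/I on L4; bus BusRdX; mem=10
  op2 P0: store L2 := 9 → M/I on L2; bus BusRdX; mem=40
  op3 P0: load  L0 → E/I on L0; bus BusRd; mem=20
  op4 P1: store L5 := 48 → I/M on L5; bus BusRdX; mem=0
  op5 P1: load  L0 → S/S on L0; bus BusRd; mem=20
  op6 P0: load  L5 → S/O on L5; bus BusRd; mem=0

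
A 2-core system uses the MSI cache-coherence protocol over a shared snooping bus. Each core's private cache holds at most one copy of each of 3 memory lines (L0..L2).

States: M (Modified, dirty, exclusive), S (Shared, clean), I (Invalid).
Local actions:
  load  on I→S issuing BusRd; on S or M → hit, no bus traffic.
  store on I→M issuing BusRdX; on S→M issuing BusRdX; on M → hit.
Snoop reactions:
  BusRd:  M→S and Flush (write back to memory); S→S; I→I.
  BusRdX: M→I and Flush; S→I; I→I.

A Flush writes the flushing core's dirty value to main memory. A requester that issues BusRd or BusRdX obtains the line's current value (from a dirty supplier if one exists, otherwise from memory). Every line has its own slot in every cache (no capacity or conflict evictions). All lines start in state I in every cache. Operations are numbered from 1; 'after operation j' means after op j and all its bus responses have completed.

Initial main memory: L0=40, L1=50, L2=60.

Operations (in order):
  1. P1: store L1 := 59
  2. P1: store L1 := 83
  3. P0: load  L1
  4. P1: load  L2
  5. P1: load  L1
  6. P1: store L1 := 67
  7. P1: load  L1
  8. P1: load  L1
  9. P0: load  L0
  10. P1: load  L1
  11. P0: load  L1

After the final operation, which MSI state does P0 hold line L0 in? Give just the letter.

state = S

step 1: P1: store L1 := 59  ⟶  IM  (L1)  txn=BusRdX  M[L1]=50
step 2: P1: store L1 := 83  ⟶  IM  (L1)  txn=∅  M[L1]=50
step 3: P0: load  L1  ⟶  SS  (L1)  txn=BusRd+Flush  M[L1]=83
step 4: P1: load  L2  ⟶  IS  (L2)  txn=BusRd  M[L2]=60
step 5: P1: load  L1  ⟶  SS  (L1)  txn=∅  M[L1]=83
step 6: P1: store L1 := 67  ⟶  IM  (L1)  txn=BusRdX  M[L1]=83
step 7: P1: load  L1  ⟶  IM  (L1)  txn=∅  M[L1]=83
step 8: P1: load  L1  ⟶  IM  (L1)  txn=∅  M[L1]=83
step 9: P0: load  L0  ⟶  SI  (L0)  txn=BusRd  M[L0]=40
step 10: P1: load  L1  ⟶  IM  (L1)  txn=∅  M[L1]=83
step 11: P0: load  L1  ⟶  SS  (L1)  txn=BusRd+Flush  M[L1]=67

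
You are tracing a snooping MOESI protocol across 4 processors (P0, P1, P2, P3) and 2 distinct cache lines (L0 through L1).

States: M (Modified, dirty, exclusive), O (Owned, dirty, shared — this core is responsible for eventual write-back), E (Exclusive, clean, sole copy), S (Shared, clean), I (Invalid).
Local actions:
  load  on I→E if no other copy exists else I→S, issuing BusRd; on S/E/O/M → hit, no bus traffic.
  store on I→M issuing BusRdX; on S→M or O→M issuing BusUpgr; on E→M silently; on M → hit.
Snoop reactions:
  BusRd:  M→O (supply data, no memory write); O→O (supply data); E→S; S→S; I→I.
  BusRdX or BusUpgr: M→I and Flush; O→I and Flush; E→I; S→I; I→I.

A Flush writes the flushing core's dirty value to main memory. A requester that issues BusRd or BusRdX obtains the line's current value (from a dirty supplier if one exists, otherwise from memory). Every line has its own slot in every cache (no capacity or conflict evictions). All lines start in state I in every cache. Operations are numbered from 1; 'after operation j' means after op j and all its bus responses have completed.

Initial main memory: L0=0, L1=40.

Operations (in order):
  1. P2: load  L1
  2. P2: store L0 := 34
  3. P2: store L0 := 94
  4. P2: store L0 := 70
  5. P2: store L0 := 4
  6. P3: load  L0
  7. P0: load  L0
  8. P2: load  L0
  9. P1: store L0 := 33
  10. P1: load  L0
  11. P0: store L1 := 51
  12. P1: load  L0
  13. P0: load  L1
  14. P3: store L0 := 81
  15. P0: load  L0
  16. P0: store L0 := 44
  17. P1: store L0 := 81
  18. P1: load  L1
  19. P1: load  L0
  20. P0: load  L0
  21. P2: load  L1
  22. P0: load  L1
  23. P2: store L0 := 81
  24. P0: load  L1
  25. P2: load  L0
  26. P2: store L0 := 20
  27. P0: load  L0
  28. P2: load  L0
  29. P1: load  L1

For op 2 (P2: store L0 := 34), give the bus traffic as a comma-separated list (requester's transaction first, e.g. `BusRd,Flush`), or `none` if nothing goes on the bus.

[1] P2: load  L1 | P0:I, P1:I, P2:E(40), P3:I | bus: BusRd
[2] P2: store L0 := 34 | P0:I, P1:I, P2:M(34), P3:I | bus: BusRdX
[3] P2: store L0 := 94 | P0:I, P1:I, P2:M(94), P3:I | bus: none
[4] P2: store L0 := 70 | P0:I, P1:I, P2:M(70), P3:I | bus: none
[5] P2: store L0 := 4 | P0:I, P1:I, P2:M(4), P3:I | bus: none
[6] P3: load  L0 | P0:I, P1:I, P2:O(4), P3:S(4) | bus: BusRd
[7] P0: load  L0 | P0:S(4), P1:I, P2:O(4), P3:S(4) | bus: BusRd
[8] P2: load  L0 | P0:S(4), P1:I, P2:O(4), P3:S(4) | bus: none
[9] P1: store L0 := 33 | P0:I, P1:M(33), P2:I, P3:I | bus: BusRdX,Flush
[10] P1: load  L0 | P0:I, P1:M(33), P2:I, P3:I | bus: none
[11] P0: store L1 := 51 | P0:M(51), P1:I, P2:I, P3:I | bus: BusRdX
[12] P1: load  L0 | P0:I, P1:M(33), P2:I, P3:I | bus: none
[13] P0: load  L1 | P0:M(51), P1:I, P2:I, P3:I | bus: none
[14] P3: store L0 := 81 | P0:I, P1:I, P2:I, P3:M(81) | bus: BusRdX,Flush
[15] P0: load  L0 | P0:S(81), P1:I, P2:I, P3:O(81) | bus: BusRd
[16] P0: store L0 := 44 | P0:M(44), P1:I, P2:I, P3:I | bus: BusUpgr,Flush
[17] P1: store L0 := 81 | P0:I, P1:M(81), P2:I, P3:I | bus: BusRdX,Flush
[18] P1: load  L1 | P0:O(51), P1:S(51), P2:I, P3:I | bus: BusRd
[19] P1: load  L0 | P0:I, P1:M(81), P2:I, P3:I | bus: none
[20] P0: load  L0 | P0:S(81), P1:O(81), P2:I, P3:I | bus: BusRd
[21] P2: load  L1 | P0:O(51), P1:S(51), P2:S(51), P3:I | bus: BusRd
[22] P0: load  L1 | P0:O(51), P1:S(51), P2:S(51), P3:I | bus: none
[23] P2: store L0 := 81 | P0:I, P1:I, P2:M(81), P3:I | bus: BusRdX,Flush
[24] P0: load  L1 | P0:O(51), P1:S(51), P2:S(51), P3:I | bus: none
[25] P2: load  L0 | P0:I, P1:I, P2:M(81), P3:I | bus: none
[26] P2: store L0 := 20 | P0:I, P1:I, P2:M(20), P3:I | bus: none
[27] P0: load  L0 | P0:S(20), P1:I, P2:O(20), P3:I | bus: BusRd
[28] P2: load  L0 | P0:S(20), P1:I, P2:O(20), P3:I | bus: none
[29] P1: load  L1 | P0:O(51), P1:S(51), P2:S(51), P3:I | bus: none

bus = BusRdX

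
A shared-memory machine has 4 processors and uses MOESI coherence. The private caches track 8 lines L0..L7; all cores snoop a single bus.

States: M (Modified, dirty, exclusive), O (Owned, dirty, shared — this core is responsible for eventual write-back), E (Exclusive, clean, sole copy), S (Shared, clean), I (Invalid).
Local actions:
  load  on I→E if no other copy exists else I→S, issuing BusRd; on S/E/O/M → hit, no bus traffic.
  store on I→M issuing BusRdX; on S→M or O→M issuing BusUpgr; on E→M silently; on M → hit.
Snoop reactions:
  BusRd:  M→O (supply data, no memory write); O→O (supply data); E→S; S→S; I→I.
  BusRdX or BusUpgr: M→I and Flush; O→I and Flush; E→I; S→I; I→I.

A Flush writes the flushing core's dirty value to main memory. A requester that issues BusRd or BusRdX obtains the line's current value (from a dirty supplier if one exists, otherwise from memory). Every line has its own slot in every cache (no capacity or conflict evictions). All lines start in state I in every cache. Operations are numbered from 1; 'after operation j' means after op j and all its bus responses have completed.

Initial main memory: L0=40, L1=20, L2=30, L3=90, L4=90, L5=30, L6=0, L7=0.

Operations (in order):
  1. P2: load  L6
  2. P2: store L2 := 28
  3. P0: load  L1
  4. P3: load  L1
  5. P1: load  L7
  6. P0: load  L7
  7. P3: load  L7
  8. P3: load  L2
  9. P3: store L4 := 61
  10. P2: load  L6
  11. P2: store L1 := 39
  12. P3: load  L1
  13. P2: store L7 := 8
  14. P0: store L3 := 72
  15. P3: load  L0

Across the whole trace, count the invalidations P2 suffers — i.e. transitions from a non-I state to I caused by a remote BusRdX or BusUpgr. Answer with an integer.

invalidations = 0

  op1 P2: load  L6 → I/I/E/I on L6; bus BusRd; mem=0
  op2 P2: store L2 := 28 → I/I/M/I on L2; bus BusRdX; mem=30
  op3 P0: load  L1 → E/I/I/I on L1; bus BusRd; mem=20
  op4 P3: load  L1 → S/I/I/S on L1; bus BusRd; mem=20
  op5 P1: load  L7 → I/E/I/I on L7; bus BusRd; mem=0
  op6 P0: load  L7 → S/S/I/I on L7; bus BusRd; mem=0
  op7 P3: load  L7 → S/S/I/S on L7; bus BusRd; mem=0
  op8 P3: load  L2 → I/I/O/S on L2; bus BusRd; mem=30
  op9 P3: store L4 := 61 → I/I/I/M on L4; bus BusRdX; mem=90
  op10 P2: load  L6 → I/I/E/I on L6; bus (none); mem=0
  op11 P2: store L1 := 39 → I/I/M/I on L1; bus BusRdX; mem=20
  op12 P3: load  L1 → I/I/O/S on L1; bus BusRd; mem=20
  op13 P2: store L7 := 8 → I/I/M/I on L7; bus BusRdX; mem=0
  op14 P0: store L3 := 72 → M/I/I/I on L3; bus BusRdX; mem=90
  op15 P3: load  L0 → I/I/I/E on L0; bus BusRd; mem=40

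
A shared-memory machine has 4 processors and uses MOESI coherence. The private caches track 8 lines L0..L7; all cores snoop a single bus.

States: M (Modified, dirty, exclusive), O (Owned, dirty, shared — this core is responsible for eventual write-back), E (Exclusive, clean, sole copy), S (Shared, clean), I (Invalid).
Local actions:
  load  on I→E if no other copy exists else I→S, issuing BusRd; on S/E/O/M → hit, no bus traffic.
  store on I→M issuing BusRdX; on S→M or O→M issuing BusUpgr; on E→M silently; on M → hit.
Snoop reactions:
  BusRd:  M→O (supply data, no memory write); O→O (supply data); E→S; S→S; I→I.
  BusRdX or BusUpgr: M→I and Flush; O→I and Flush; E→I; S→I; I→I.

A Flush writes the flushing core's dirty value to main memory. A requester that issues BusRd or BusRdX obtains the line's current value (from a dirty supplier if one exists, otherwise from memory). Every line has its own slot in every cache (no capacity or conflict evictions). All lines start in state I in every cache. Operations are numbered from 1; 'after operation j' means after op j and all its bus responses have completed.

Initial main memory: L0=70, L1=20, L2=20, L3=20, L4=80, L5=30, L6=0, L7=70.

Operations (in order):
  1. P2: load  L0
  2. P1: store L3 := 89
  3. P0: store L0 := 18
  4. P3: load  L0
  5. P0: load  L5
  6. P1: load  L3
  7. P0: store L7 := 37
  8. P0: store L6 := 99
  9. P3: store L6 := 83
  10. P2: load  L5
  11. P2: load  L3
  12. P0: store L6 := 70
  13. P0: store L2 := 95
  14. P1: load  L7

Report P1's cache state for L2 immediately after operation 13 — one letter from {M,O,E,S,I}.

state = I

[1] P2: load  L0 | P0:I, P1:I, P2:E(70), P3:I | bus: BusRd
[2] P1: store L3 := 89 | P0:I, P1:M(89), P2:I, P3:I | bus: BusRdX
[3] P0: store L0 := 18 | P0:M(18), P1:I, P2:I, P3:I | bus: BusRdX
[4] P3: load  L0 | P0:O(18), P1:I, P2:I, P3:S(18) | bus: BusRd
[5] P0: load  L5 | P0:E(30), P1:I, P2:I, P3:I | bus: BusRd
[6] P1: load  L3 | P0:I, P1:M(89), P2:I, P3:I | bus: none
[7] P0: store L7 := 37 | P0:M(37), P1:I, P2:I, P3:I | bus: BusRdX
[8] P0: store L6 := 99 | P0:M(99), P1:I, P2:I, P3:I | bus: BusRdX
[9] P3: store L6 := 83 | P0:I, P1:I, P2:I, P3:M(83) | bus: BusRdX,Flush
[10] P2: load  L5 | P0:S(30), P1:I, P2:S(30), P3:I | bus: BusRd
[11] P2: load  L3 | P0:I, P1:O(89), P2:S(89), P3:I | bus: BusRd
[12] P0: store L6 := 70 | P0:M(70), P1:I, P2:I, P3:I | bus: BusRdX,Flush
[13] P0: store L2 := 95 | P0:M(95), P1:I, P2:I, P3:I | bus: BusRdX
[14] P1: load  L7 | P0:O(37), P1:S(37), P2:I, P3:I | bus: BusRd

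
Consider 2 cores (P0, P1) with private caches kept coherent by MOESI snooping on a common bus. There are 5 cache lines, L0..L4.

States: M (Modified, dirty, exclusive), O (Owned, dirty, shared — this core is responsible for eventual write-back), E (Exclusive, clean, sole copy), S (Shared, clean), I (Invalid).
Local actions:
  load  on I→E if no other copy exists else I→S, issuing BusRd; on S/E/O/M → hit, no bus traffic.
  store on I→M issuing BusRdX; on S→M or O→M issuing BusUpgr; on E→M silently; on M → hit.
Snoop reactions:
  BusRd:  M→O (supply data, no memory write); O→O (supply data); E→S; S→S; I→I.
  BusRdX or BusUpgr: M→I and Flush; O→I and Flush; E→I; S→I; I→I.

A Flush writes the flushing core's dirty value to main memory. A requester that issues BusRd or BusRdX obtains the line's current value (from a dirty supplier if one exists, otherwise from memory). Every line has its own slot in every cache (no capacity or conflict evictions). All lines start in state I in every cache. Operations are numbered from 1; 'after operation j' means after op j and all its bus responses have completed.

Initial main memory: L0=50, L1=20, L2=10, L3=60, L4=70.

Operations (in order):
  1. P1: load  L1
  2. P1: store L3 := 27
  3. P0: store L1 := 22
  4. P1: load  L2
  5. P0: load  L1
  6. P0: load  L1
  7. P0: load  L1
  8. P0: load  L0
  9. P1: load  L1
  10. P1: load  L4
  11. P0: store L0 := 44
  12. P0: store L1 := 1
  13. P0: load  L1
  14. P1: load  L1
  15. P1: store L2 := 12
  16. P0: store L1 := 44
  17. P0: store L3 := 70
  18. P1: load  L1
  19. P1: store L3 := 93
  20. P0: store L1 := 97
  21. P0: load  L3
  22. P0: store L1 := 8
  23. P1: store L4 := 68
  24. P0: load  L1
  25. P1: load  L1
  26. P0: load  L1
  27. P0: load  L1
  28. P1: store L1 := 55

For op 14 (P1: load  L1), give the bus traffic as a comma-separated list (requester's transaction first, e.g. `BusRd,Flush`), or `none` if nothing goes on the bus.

step 1: P1: load  L1  ⟶  IE  (L1)  txn=BusRd  M[L1]=20
step 2: P1: store L3 := 27  ⟶  IM  (L3)  txn=BusRdX  M[L3]=60
step 3: P0: store L1 := 22  ⟶  MI  (L1)  txn=BusRdX  M[L1]=20
step 4: P1: load  L2  ⟶  IE  (L2)  txn=BusRd  M[L2]=10
step 5: P0: load  L1  ⟶  MI  (L1)  txn=∅  M[L1]=20
step 6: P0: load  L1  ⟶  MI  (L1)  txn=∅  M[L1]=20
step 7: P0: load  L1  ⟶  MI  (L1)  txn=∅  M[L1]=20
step 8: P0: load  L0  ⟶  EI  (L0)  txn=BusRd  M[L0]=50
step 9: P1: load  L1  ⟶  OS  (L1)  txn=BusRd  M[L1]=20
step 10: P1: load  L4  ⟶  IE  (L4)  txn=BusRd  M[L4]=70
step 11: P0: store L0 := 44  ⟶  MI  (L0)  txn=∅  M[L0]=50
step 12: P0: store L1 := 1  ⟶  MI  (L1)  txn=BusUpgr  M[L1]=20
step 13: P0: load  L1  ⟶  MI  (L1)  txn=∅  M[L1]=20
step 14: P1: load  L1  ⟶  OS  (L1)  txn=BusRd  M[L1]=20
step 15: P1: store L2 := 12  ⟶  IM  (L2)  txn=∅  M[L2]=10
step 16: P0: store L1 := 44  ⟶  MI  (L1)  txn=BusUpgr  M[L1]=20
step 17: P0: store L3 := 70  ⟶  MI  (L3)  txn=BusRdX+Flush  M[L3]=27
step 18: P1: load  L1  ⟶  OS  (L1)  txn=BusRd  M[L1]=20
step 19: P1: store L3 := 93  ⟶  IM  (L3)  txn=BusRdX+Flush  M[L3]=70
step 20: P0: store L1 := 97  ⟶  MI  (L1)  txn=BusUpgr  M[L1]=20
step 21: P0: load  L3  ⟶  SO  (L3)  txn=BusRd  M[L3]=70
step 22: P0: store L1 := 8  ⟶  MI  (L1)  txn=∅  M[L1]=20
step 23: P1: store L4 := 68  ⟶  IM  (L4)  txn=∅  M[L4]=70
step 24: P0: load  L1  ⟶  MI  (L1)  txn=∅  M[L1]=20
step 25: P1: load  L1  ⟶  OS  (L1)  txn=BusRd  M[L1]=20
step 26: P0: load  L1  ⟶  OS  (L1)  txn=∅  M[L1]=20
step 27: P0: load  L1  ⟶  OS  (L1)  txn=∅  M[L1]=20
step 28: P1: store L1 := 55  ⟶  IM  (L1)  txn=BusUpgr+Flush  M[L1]=8

bus = BusRd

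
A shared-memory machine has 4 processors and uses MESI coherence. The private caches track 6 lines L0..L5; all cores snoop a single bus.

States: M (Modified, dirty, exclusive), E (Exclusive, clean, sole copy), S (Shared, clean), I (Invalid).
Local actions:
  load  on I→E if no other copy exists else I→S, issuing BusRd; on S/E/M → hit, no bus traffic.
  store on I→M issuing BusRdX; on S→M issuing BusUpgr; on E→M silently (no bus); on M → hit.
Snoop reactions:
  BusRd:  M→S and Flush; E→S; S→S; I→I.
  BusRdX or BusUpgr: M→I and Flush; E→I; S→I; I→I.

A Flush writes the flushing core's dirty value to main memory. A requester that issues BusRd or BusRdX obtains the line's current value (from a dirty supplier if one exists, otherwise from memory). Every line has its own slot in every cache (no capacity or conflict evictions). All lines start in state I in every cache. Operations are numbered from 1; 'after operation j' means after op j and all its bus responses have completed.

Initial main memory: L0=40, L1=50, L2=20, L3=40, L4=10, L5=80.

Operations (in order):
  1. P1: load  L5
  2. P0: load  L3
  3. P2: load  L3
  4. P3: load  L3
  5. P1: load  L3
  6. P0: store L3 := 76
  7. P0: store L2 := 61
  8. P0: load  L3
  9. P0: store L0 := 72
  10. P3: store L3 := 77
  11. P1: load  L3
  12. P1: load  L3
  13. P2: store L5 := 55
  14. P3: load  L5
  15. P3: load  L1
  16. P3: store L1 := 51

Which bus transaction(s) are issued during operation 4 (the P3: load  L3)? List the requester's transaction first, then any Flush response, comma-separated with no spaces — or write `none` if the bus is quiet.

bus = BusRd

1. P1: load  L5  bus=[BusRd]  L5: P0=I P1=E P2=I P3=I  mem[L5]=80
2. P0: load  L3  bus=[BusRd]  L3: P0=E P1=I P2=I P3=I  mem[L3]=40
3. P2: load  L3  bus=[BusRd]  L3: P0=S P1=I P2=S P3=I  mem[L3]=40
4. P3: load  L3  bus=[BusRd]  L3: P0=S P1=I P2=S P3=S  mem[L3]=40
5. P1: load  L3  bus=[BusRd]  L3: P0=S P1=S P2=S P3=S  mem[L3]=40
6. P0: store L3 := 76  bus=[BusUpgr]  L3: P0=M P1=I P2=I P3=I  mem[L3]=40
7. P0: store L2 := 61  bus=[BusRdX]  L2: P0=M P1=I P2=I P3=I  mem[L2]=20
8. P0: load  L3  bus=[-]  L3: P0=M P1=I P2=I P3=I  mem[L3]=40
9. P0: store L0 := 72  bus=[BusRdX]  L0: P0=M P1=I P2=I P3=I  mem[L0]=40
10. P3: store L3 := 77  bus=[BusRdX,Flush]  L3: P0=I P1=I P2=I P3=M  mem[L3]=76
11. P1: load  L3  bus=[BusRd,Flush]  L3: P0=I P1=S P2=I P3=S  mem[L3]=77
12. P1: load  L3  bus=[-]  L3: P0=I P1=S P2=I P3=S  mem[L3]=77
13. P2: store L5 := 55  bus=[BusRdX]  L5: P0=I P1=I P2=M P3=I  mem[L5]=80
14. P3: load  L5  bus=[BusRd,Flush]  L5: P0=I P1=I P2=S P3=S  mem[L5]=55
15. P3: load  L1  bus=[BusRd]  L1: P0=I P1=I P2=I P3=E  mem[L1]=50
16. P3: store L1 := 51  bus=[-]  L1: P0=I P1=I P2=I P3=M  mem[L1]=50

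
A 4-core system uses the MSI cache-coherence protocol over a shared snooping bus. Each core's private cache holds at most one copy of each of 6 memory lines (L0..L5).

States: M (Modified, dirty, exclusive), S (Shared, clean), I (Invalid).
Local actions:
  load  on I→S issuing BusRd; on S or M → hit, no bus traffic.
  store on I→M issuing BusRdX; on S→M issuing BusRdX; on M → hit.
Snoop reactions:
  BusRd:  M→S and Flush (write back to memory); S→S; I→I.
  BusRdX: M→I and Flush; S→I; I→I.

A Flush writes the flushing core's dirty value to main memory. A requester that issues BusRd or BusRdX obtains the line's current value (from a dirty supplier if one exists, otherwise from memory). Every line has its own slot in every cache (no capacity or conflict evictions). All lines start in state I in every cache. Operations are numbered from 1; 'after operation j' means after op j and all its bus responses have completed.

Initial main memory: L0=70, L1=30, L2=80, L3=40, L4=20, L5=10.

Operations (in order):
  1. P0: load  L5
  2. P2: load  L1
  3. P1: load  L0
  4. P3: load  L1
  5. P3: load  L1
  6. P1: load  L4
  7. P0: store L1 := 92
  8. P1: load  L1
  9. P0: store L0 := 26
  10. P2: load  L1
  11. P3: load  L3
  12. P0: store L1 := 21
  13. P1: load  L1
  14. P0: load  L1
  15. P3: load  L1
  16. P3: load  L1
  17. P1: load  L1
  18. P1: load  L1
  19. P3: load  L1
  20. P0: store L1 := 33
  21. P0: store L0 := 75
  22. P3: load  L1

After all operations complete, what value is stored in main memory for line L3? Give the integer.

memory[L3] = 40

1. P0: load  L5  bus=[BusRd]  L5: P0=S P1=I P2=I P3=I  mem[L5]=10
2. P2: load  L1  bus=[BusRd]  L1: P0=I P1=I P2=S P3=I  mem[L1]=30
3. P1: load  L0  bus=[BusRd]  L0: P0=I P1=S P2=I P3=I  mem[L0]=70
4. P3: load  L1  bus=[BusRd]  L1: P0=I P1=I P2=S P3=S  mem[L1]=30
5. P3: load  L1  bus=[-]  L1: P0=I P1=I P2=S P3=S  mem[L1]=30
6. P1: load  L4  bus=[BusRd]  L4: P0=I P1=S P2=I P3=I  mem[L4]=20
7. P0: store L1 := 92  bus=[BusRdX]  L1: P0=M P1=I P2=I P3=I  mem[L1]=30
8. P1: load  L1  bus=[BusRd,Flush]  L1: P0=S P1=S P2=I P3=I  mem[L1]=92
9. P0: store L0 := 26  bus=[BusRdX]  L0: P0=M P1=I P2=I P3=I  mem[L0]=70
10. P2: load  L1  bus=[BusRd]  L1: P0=S P1=S P2=S P3=I  mem[L1]=92
11. P3: load  L3  bus=[BusRd]  L3: P0=I P1=I P2=I P3=S  mem[L3]=40
12. P0: store L1 := 21  bus=[BusRdX]  L1: P0=M P1=I P2=I P3=I  mem[L1]=92
13. P1: load  L1  bus=[BusRd,Flush]  L1: P0=S P1=S P2=I P3=I  mem[L1]=21
14. P0: load  L1  bus=[-]  L1: P0=S P1=S P2=I P3=I  mem[L1]=21
15. P3: load  L1  bus=[BusRd]  L1: P0=S P1=S P2=I P3=S  mem[L1]=21
16. P3: load  L1  bus=[-]  L1: P0=S P1=S P2=I P3=S  mem[L1]=21
17. P1: load  L1  bus=[-]  L1: P0=S P1=S P2=I P3=S  mem[L1]=21
18. P1: load  L1  bus=[-]  L1: P0=S P1=S P2=I P3=S  mem[L1]=21
19. P3: load  L1  bus=[-]  L1: P0=S P1=S P2=I P3=S  mem[L1]=21
20. P0: store L1 := 33  bus=[BusRdX]  L1: P0=M P1=I P2=I P3=I  mem[L1]=21
21. P0: store L0 := 75  bus=[-]  L0: P0=M P1=I P2=I P3=I  mem[L0]=70
22. P3: load  L1  bus=[BusRd,Flush]  L1: P0=S P1=I P2=I P3=S  mem[L1]=33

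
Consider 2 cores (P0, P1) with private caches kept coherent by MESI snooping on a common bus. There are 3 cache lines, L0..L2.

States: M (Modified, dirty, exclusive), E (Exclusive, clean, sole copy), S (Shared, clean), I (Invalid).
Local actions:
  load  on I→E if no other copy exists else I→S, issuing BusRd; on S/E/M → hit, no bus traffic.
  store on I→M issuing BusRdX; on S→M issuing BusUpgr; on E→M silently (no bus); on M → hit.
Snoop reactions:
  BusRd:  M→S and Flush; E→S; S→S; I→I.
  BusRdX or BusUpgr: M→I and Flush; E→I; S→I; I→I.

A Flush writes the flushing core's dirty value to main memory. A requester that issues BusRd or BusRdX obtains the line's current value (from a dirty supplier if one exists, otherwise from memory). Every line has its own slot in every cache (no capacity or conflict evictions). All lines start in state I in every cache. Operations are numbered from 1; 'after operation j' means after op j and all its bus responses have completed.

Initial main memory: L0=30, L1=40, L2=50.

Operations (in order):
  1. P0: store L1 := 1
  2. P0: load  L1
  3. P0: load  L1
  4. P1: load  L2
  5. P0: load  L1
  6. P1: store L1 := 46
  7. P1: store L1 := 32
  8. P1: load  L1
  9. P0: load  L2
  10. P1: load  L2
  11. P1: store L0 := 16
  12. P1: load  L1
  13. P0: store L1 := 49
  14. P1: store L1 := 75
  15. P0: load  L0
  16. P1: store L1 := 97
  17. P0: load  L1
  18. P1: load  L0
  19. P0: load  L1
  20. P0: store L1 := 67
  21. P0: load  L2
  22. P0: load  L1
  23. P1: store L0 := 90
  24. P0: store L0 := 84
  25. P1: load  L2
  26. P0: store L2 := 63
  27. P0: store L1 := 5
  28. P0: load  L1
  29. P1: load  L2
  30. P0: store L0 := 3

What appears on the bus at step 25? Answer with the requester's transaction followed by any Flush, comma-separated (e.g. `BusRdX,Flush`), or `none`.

1. P0: store L1 := 1  bus=[BusRdX]  L1: P0=M P1=I  mem[L1]=40
2. P0: load  L1  bus=[-]  L1: P0=M P1=I  mem[L1]=40
3. P0: load  L1  bus=[-]  L1: P0=M P1=I  mem[L1]=40
4. P1: load  L2  bus=[BusRd]  L2: P0=I P1=E  mem[L2]=50
5. P0: load  L1  bus=[-]  L1: P0=M P1=I  mem[L1]=40
6. P1: store L1 := 46  bus=[BusRdX,Flush]  L1: P0=I P1=M  mem[L1]=1
7. P1: store L1 := 32  bus=[-]  L1: P0=I P1=M  mem[L1]=1
8. P1: load  L1  bus=[-]  L1: P0=I P1=M  mem[L1]=1
9. P0: load  L2  bus=[BusRd]  L2: P0=S P1=S  mem[L2]=50
10. P1: load  L2  bus=[-]  L2: P0=S P1=S  mem[L2]=50
11. P1: store L0 := 16  bus=[BusRdX]  L0: P0=I P1=M  mem[L0]=30
12. P1: load  L1  bus=[-]  L1: P0=I P1=M  mem[L1]=1
13. P0: store L1 := 49  bus=[BusRdX,Flush]  L1: P0=M P1=I  mem[L1]=32
14. P1: store L1 := 75  bus=[BusRdX,Flush]  L1: P0=I P1=M  mem[L1]=49
15. P0: load  L0  bus=[BusRd,Flush]  L0: P0=S P1=S  mem[L0]=16
16. P1: store L1 := 97  bus=[-]  L1: P0=I P1=M  mem[L1]=49
17. P0: load  L1  bus=[BusRd,Flush]  L1: P0=S P1=S  mem[L1]=97
18. P1: load  L0  bus=[-]  L0: P0=S P1=S  mem[L0]=16
19. P0: load  L1  bus=[-]  L1: P0=S P1=S  mem[L1]=97
20. P0: store L1 := 67  bus=[BusUpgr]  L1: P0=M P1=I  mem[L1]=97
21. P0: load  L2  bus=[-]  L2: P0=S P1=S  mem[L2]=50
22. P0: load  L1  bus=[-]  L1: P0=M P1=I  mem[L1]=97
23. P1: store L0 := 90  bus=[BusUpgr]  L0: P0=I P1=M  mem[L0]=16
24. P0: store L0 := 84  bus=[BusRdX,Flush]  L0: P0=M P1=I  mem[L0]=90
25. P1: load  L2  bus=[-]  L2: P0=S P1=S  mem[L2]=50
26. P0: store L2 := 63  bus=[BusUpgr]  L2: P0=M P1=I  mem[L2]=50
27. P0: store L1 := 5  bus=[-]  L1: P0=M P1=I  mem[L1]=97
28. P0: load  L1  bus=[-]  L1: P0=M P1=I  mem[L1]=97
29. P1: load  L2  bus=[BusRd,Flush]  L2: P0=S P1=S  mem[L2]=63
30. P0: store L0 := 3  bus=[-]  L0: P0=M P1=I  mem[L0]=90

bus = none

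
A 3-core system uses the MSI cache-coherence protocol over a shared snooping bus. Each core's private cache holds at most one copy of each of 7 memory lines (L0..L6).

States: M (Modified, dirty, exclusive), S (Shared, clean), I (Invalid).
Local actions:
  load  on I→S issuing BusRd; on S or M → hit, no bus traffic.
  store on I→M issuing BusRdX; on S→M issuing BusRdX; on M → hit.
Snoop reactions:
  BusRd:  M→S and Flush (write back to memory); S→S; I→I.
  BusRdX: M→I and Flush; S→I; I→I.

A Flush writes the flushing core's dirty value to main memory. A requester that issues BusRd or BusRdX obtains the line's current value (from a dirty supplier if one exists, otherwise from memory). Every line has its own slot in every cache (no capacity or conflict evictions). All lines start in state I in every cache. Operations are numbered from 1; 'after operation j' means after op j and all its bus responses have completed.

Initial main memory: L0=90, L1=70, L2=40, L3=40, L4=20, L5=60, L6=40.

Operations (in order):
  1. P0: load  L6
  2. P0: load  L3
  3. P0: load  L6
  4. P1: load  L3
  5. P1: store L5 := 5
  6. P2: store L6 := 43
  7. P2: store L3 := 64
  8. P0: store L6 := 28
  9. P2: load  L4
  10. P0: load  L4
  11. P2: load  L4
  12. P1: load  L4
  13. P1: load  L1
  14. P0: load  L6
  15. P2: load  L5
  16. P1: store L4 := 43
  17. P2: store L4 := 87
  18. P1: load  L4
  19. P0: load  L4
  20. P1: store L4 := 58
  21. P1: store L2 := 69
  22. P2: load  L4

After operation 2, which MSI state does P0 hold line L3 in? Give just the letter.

step 1: P0: load  L6  ⟶  SII  (L6)  txn=BusRd  M[L6]=40
step 2: P0: load  L3  ⟶  SII  (L3)  txn=BusRd  M[L3]=40
step 3: P0: load  L6  ⟶  SII  (L6)  txn=∅  M[L6]=40
step 4: P1: load  L3  ⟶  SSI  (L3)  txn=BusRd  M[L3]=40
step 5: P1: store L5 := 5  ⟶  IMI  (L5)  txn=BusRdX  M[L5]=60
step 6: P2: store L6 := 43  ⟶  IIM  (L6)  txn=BusRdX  M[L6]=40
step 7: P2: store L3 := 64  ⟶  IIM  (L3)  txn=BusRdX  M[L3]=40
step 8: P0: store L6 := 28  ⟶  MII  (L6)  txn=BusRdX+Flush  M[L6]=43
step 9: P2: load  L4  ⟶  IIS  (L4)  txn=BusRd  M[L4]=20
step 10: P0: load  L4  ⟶  SIS  (L4)  txn=BusRd  M[L4]=20
step 11: P2: load  L4  ⟶  SIS  (L4)  txn=∅  M[L4]=20
step 12: P1: load  L4  ⟶  SSS  (L4)  txn=BusRd  M[L4]=20
step 13: P1: load  L1  ⟶  ISI  (L1)  txn=BusRd  M[L1]=70
step 14: P0: load  L6  ⟶  MII  (L6)  txn=∅  M[L6]=43
step 15: P2: load  L5  ⟶  ISS  (L5)  txn=BusRd+Flush  M[L5]=5
step 16: P1: store L4 := 43  ⟶  IMI  (L4)  txn=BusRdX  M[L4]=20
step 17: P2: store L4 := 87  ⟶  IIM  (L4)  txn=BusRdX+Flush  M[L4]=43
step 18: P1: load  L4  ⟶  ISS  (L4)  txn=BusRd+Flush  M[L4]=87
step 19: P0: load  L4  ⟶  SSS  (L4)  txn=BusRd  M[L4]=87
step 20: P1: store L4 := 58  ⟶  IMI  (L4)  txn=BusRdX  M[L4]=87
step 21: P1: store L2 := 69  ⟶  IMI  (L2)  txn=BusRdX  M[L2]=40
step 22: P2: load  L4  ⟶  ISS  (L4)  txn=BusRd+Flush  M[L4]=58

state = S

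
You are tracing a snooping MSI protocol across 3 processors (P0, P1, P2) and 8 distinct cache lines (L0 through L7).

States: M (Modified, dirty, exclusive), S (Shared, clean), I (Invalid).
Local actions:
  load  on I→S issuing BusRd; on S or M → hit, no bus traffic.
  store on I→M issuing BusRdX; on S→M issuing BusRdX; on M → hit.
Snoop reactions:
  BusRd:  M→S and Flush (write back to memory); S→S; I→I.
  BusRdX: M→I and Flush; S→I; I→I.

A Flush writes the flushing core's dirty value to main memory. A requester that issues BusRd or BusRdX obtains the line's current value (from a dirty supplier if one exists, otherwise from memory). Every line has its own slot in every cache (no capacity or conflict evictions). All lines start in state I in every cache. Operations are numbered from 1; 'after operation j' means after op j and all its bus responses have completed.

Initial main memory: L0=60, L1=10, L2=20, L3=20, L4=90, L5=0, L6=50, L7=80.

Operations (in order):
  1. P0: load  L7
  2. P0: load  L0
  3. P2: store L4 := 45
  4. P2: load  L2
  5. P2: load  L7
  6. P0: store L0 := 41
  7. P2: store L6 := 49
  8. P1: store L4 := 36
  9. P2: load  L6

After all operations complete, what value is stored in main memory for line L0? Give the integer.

step 1: P0: load  L7  ⟶  SII  (L7)  txn=BusRd  M[L7]=80
step 2: P0: load  L0  ⟶  SII  (L0)  txn=BusRd  M[L0]=60
step 3: P2: store L4 := 45  ⟶  IIM  (L4)  txn=BusRdX  M[L4]=90
step 4: P2: load  L2  ⟶  IIS  (L2)  txn=BusRd  M[L2]=20
step 5: P2: load  L7  ⟶  SIS  (L7)  txn=BusRd  M[L7]=80
step 6: P0: store L0 := 41  ⟶  MII  (L0)  txn=BusRdX  M[L0]=60
step 7: P2: store L6 := 49  ⟶  IIM  (L6)  txn=BusRdX  M[L6]=50
step 8: P1: store L4 := 36  ⟶  IMI  (L4)  txn=BusRdX+Flush  M[L4]=45
step 9: P2: load  L6  ⟶  IIM  (L6)  txn=∅  M[L6]=50

memory[L0] = 60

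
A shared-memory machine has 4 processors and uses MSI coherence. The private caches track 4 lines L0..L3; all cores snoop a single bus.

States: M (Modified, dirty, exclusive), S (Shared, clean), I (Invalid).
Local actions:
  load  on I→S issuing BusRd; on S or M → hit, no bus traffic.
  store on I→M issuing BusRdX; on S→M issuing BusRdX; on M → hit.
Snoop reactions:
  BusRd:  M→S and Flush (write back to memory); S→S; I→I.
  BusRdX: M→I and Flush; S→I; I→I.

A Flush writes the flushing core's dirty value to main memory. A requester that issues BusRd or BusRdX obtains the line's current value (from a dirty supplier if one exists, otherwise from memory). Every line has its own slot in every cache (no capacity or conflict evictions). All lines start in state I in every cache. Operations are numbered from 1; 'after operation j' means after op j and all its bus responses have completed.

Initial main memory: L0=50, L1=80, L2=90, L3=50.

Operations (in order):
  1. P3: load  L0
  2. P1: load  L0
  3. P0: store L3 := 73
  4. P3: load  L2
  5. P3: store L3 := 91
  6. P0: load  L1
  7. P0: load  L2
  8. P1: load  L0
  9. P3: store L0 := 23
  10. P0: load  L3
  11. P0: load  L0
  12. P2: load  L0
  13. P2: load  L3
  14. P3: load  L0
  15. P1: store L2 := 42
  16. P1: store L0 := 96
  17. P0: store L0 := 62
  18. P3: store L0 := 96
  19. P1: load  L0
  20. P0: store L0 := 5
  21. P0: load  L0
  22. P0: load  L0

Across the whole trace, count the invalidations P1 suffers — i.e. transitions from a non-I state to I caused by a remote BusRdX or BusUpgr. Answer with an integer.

invalidations = 3

[1] P3: load  L0 | P0:I, P1:I, P2:I, P3:S(50) | bus: BusRd
[2] P1: load  L0 | P0:I, P1:S(50), P2:I, P3:S(50) | bus: BusRd
[3] P0: store L3 := 73 | P0:M(73), P1:I, P2:I, P3:I | bus: BusRdX
[4] P3: load  L2 | P0:I, P1:I, P2:I, P3:S(90) | bus: BusRd
[5] P3: store L3 := 91 | P0:I, P1:I, P2:I, P3:M(91) | bus: BusRdX,Flush
[6] P0: load  L1 | P0:S(80), P1:I, P2:I, P3:I | bus: BusRd
[7] P0: load  L2 | P0:S(90), P1:I, P2:I, P3:S(90) | bus: BusRd
[8] P1: load  L0 | P0:I, P1:S(50), P2:I, P3:S(50) | bus: none
[9] P3: store L0 := 23 | P0:I, P1:I, P2:I, P3:M(23) | bus: BusRdX
[10] P0: load  L3 | P0:S(91), P1:I, P2:I, P3:S(91) | bus: BusRd,Flush
[11] P0: load  L0 | P0:S(23), P1:I, P2:I, P3:S(23) | bus: BusRd,Flush
[12] P2: load  L0 | P0:S(23), P1:I, P2:S(23), P3:S(23) | bus: BusRd
[13] P2: load  L3 | P0:S(91), P1:I, P2:S(91), P3:S(91) | bus: BusRd
[14] P3: load  L0 | P0:S(23), P1:I, P2:S(23), P3:S(23) | bus: none
[15] P1: store L2 := 42 | P0:I, P1:M(42), P2:I, P3:I | bus: BusRdX
[16] P1: store L0 := 96 | P0:I, P1:M(96), P2:I, P3:I | bus: BusRdX
[17] P0: store L0 := 62 | P0:M(62), P1:I, P2:I, P3:I | bus: BusRdX,Flush
[18] P3: store L0 := 96 | P0:I, P1:I, P2:I, P3:M(96) | bus: BusRdX,Flush
[19] P1: load  L0 | P0:I, P1:S(96), P2:I, P3:S(96) | bus: BusRd,Flush
[20] P0: store L0 := 5 | P0:M(5), P1:I, P2:I, P3:I | bus: BusRdX
[21] P0: load  L0 | P0:M(5), P1:I, P2:I, P3:I | bus: none
[22] P0: load  L0 | P0:M(5), P1:I, P2:I, P3:I | bus: none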